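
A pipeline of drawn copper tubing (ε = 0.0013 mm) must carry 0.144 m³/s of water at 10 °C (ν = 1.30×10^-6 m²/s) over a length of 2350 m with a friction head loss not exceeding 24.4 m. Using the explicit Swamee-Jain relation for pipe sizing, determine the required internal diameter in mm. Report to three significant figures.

D ≈ 298 mm

Swamee-Jain (Type III): D = 0.66·[ε^1.25·(LQ²/(gh_f))^4.75 + ν·Q^9.4·(L/(gh_f))^5.2]^0.04
LQ²/(gh_f) = 0.2036; L/(gh_f) = 9.818
Term 1 = ε^1.25·(…)^4.75 = 2.29×10^-11; Term 2 = ν·Q^9.4·(…)^5.2 = 2.30×10^-9
D = 0.66·(2.29×10^-11 + 2.30×10^-9)^0.04 = 0.2980 m = 298 mm
Check: V = 2.07 m/s, Re = 4.73×10^5, f = 0.01329, h_f = 22.8 m ≈ 24.4 m ✓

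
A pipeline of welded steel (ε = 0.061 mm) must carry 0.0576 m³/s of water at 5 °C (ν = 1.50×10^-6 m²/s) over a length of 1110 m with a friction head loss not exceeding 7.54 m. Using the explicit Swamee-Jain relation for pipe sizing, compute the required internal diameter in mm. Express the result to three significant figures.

D ≈ 237 mm

Swamee-Jain (Type III): D = 0.66·[ε^1.25·(LQ²/(gh_f))^4.75 + ν·Q^9.4·(L/(gh_f))^5.2]^0.04
LQ²/(gh_f) = 0.04979; L/(gh_f) = 15.01
Term 1 = ε^1.25·(…)^4.75 = 3.49×10^-12; Term 2 = ν·Q^9.4·(…)^5.2 = 4.37×10^-12
D = 0.66·(3.49×10^-12 + 4.37×10^-12)^0.04 = 0.2373 m = 237 mm
Check: V = 1.30 m/s, Re = 2.06×10^5, f = 0.01745, h_f = 7.05 m ≈ 7.54 m ✓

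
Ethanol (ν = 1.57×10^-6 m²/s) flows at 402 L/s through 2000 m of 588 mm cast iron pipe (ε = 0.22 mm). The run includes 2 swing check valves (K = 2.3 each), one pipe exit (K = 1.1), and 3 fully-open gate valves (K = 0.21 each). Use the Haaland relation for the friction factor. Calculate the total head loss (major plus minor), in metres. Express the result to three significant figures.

V = 4Q/(πD²) = 1.480 m/s; V²/2g = 0.1117 m
Re = 5.54×10^5, ε/D = 3.74×10^-4 → f = 0.01663 (Haaland)
Major: h_f = f(L/D)·V²/2g = 0.01663·3401·0.1117 = 6.319 m
Minor: ΣK = 6.33; h_m = ΣK·V²/2g = 0.7071 m
Total H_L = 6.319 + 0.7071 = 7.026 m

H_L ≈ 7.03 m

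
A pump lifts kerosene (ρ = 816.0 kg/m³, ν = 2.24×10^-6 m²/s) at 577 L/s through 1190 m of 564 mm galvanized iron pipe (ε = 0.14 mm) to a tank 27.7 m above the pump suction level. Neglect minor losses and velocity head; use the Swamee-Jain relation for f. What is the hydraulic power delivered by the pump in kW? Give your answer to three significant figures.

P_hyd ≈ 170 kW

V = 4Q/(πD²) = 2.310 m/s; Re = 5.82×10^5; ε/D = 2.48×10^-4; f = 0.01577
h_f = f(L/D)V²/2g = 9.046 m
Total head H = z + h_f = 27.7 + 9.046 = 36.75 m
P_hyd = ρgQH = 816.0·9.81·0.577·36.75 = 169.7 kW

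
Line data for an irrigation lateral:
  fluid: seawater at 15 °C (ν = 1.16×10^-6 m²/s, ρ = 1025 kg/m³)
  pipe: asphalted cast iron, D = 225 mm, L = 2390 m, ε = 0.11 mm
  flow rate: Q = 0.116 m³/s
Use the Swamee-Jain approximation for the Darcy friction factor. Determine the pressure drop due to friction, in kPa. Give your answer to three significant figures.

V = 4Q/(πD²) = 4·0.116/(π·0.225²) = 2.917 m/s
Re = VD/ν = 2.917·0.225/1.16×10^-6 = 5.66×10^5 → turbulent
ε/D = 0.11/225 = 4.89×10^-4
Swamee-Jain: f = 0.01760
h_f = f(L/D)V²/(2g) = 0.01760·(2390/0.225)·2.917²/(2·9.81) = 81.10 m
Δp = ρg·h_f = 1025·9.81·81.10 = 815.5 kPa

Δp ≈ 816 kPa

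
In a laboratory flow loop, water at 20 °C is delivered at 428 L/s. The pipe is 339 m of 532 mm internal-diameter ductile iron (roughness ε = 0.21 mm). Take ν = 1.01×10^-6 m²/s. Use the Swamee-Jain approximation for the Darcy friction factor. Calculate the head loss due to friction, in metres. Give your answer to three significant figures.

V = 4Q/(πD²) = 4·0.428/(π·0.532²) = 1.925 m/s
Re = VD/ν = 1.925·0.532/1.01×10^-6 = 1.01×10^6 → turbulent
ε/D = 0.21/532 = 3.95×10^-4
Swamee-Jain: f = 0.01653
h_f = f(L/D)V²/(2g) = 0.01653·(339/0.532)·1.925²/(2·9.81) = 1.991 m

h_f ≈ 1.99 m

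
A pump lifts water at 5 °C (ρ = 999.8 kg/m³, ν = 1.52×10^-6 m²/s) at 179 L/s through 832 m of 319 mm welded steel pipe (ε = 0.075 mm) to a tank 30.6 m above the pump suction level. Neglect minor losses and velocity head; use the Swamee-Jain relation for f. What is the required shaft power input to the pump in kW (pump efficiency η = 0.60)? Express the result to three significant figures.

V = 4Q/(πD²) = 2.240 m/s; Re = 4.70×10^5; ε/D = 2.35×10^-4; f = 0.01591
h_f = f(L/D)V²/2g = 10.61 m
Total head H = z + h_f = 30.6 + 10.61 = 41.21 m
P_hyd = ρgQH = 999.8·9.81·0.179·41.21 = 72.35 kW
P_shaft = P_hyd/η = 72.35/0.60 = 120.6 kW

P_shaft ≈ 121 kW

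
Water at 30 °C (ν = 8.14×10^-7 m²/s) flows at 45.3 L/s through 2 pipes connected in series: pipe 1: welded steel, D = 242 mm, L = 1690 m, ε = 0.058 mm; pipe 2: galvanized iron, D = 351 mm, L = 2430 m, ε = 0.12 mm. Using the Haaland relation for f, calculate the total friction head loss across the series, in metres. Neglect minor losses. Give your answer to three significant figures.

H ≈ 7.04 m

Pipe 1: V = 0.9849 m/s, Re = 2.93×10^5, ε/D = 2.40×10^-4, f = 0.01641, h_1 = f(L/D)V²/2g = 5.664 m
Pipe 2: V = 0.4682 m/s, Re = 2.02×10^5, ε/D = 3.42×10^-4, f = 0.01774, h_2 = f(L/D)V²/2g = 1.372 m
Series → Q common, losses add: H = Σh = 7.036 m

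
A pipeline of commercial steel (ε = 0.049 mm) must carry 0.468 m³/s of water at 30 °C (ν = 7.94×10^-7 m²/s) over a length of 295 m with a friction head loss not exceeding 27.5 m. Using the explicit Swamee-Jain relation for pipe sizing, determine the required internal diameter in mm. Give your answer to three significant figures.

Swamee-Jain (Type III): D = 0.66·[ε^1.25·(LQ²/(gh_f))^4.75 + ν·Q^9.4·(L/(gh_f))^5.2]^0.04
LQ²/(gh_f) = 0.2395; L/(gh_f) = 1.094
Term 1 = ε^1.25·(…)^4.75 = 4.62×10^-9; Term 2 = ν·Q^9.4·(…)^5.2 = 1.00×10^-9
D = 0.66·(4.62×10^-9 + 1.00×10^-9)^0.04 = 0.3087 m = 309 mm
Check: V = 6.25 m/s, Re = 2.43×10^6, f = 0.01368, h_f = 26.1 m ≈ 27.5 m ✓

D ≈ 309 mm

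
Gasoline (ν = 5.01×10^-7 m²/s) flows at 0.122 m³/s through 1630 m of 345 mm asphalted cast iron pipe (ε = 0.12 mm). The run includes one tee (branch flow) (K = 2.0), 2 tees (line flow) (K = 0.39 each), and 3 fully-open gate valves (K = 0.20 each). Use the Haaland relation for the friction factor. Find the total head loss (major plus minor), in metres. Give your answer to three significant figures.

V = 4Q/(πD²) = 1.305 m/s; V²/2g = 0.08681 m
Re = 8.99×10^5, ε/D = 3.48×10^-4 → f = 0.01608 (Haaland)
Major: h_f = f(L/D)·V²/2g = 0.01608·4725·0.08681 = 6.595 m
Minor: ΣK = 3.38; h_m = ΣK·V²/2g = 0.2934 m
Total H_L = 6.595 + 0.2934 = 6.888 m

H_L ≈ 6.89 m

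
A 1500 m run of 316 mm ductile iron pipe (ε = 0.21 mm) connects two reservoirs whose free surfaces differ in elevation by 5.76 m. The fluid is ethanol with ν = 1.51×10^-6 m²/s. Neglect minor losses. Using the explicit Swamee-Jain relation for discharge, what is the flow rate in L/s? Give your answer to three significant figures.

Swamee-Jain (Type II): Q = -0.965·√(gD⁵h_f/L)·ln[ε/(3.7D) + √(3.17ν²L/(gD³h_f))]
√(gD⁵h_f/L) = √(9.81·0.316⁵·5.76/1500) = 0.01089
ε/(3.7D) = 1.80×10^-4; √(3.17ν²L/(gD³h_f)) = 7.80×10^-5
Q = -0.965·0.01089·ln(2.576×10^-4) = 0.08688 m³/s
Check: V = 1.11 m/s, Re = 2.32×10^5, f = 0.01954, h_f = 5.80 m ≈ 5.76 m ✓

Q ≈ 86.9 L/s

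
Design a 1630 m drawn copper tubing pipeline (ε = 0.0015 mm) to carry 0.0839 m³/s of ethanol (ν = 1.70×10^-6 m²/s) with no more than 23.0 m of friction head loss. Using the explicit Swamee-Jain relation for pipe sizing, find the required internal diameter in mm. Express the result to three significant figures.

Swamee-Jain (Type III): D = 0.66·[ε^1.25·(LQ²/(gh_f))^4.75 + ν·Q^9.4·(L/(gh_f))^5.2]^0.04
LQ²/(gh_f) = 0.05085; L/(gh_f) = 7.224
Term 1 = ε^1.25·(…)^4.75 = 3.76×10^-14; Term 2 = ν·Q^9.4·(…)^5.2 = 3.80×10^-12
D = 0.66·(3.76×10^-14 + 3.80×10^-12)^0.04 = 0.2306 m = 231 mm
Check: V = 2.01 m/s, Re = 2.72×10^5, f = 0.01471, h_f = 21.4 m ≈ 23.0 m ✓

D ≈ 231 mm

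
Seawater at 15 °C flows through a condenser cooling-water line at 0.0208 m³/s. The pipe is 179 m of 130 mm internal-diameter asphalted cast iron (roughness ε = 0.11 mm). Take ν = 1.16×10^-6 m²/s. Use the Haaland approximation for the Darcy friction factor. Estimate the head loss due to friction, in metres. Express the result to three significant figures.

V = 4Q/(πD²) = 4·0.0208/(π·0.130²) = 1.567 m/s
Re = VD/ν = 1.567·0.130/1.16×10^-6 = 1.76×10^5 → turbulent
ε/D = 0.11/130 = 8.46×10^-4
Haaland: f = 0.02045
h_f = f(L/D)V²/(2g) = 0.02045·(179/0.130)·1.567²/(2·9.81) = 3.524 m

h_f ≈ 3.52 m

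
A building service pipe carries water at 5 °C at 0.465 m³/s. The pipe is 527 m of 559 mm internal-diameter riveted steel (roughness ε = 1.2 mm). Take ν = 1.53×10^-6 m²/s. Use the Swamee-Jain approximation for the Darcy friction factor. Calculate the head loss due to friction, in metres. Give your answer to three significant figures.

V = 4Q/(πD²) = 4·0.465/(π·0.559²) = 1.895 m/s
Re = VD/ν = 1.895·0.559/1.53×10^-6 = 6.92×10^5 → turbulent
ε/D = 1.2/559 = 0.00215
Swamee-Jain: f = 0.02421
h_f = f(L/D)V²/(2g) = 0.02421·(527/0.559)·1.895²/(2·9.81) = 4.177 m

h_f ≈ 4.18 m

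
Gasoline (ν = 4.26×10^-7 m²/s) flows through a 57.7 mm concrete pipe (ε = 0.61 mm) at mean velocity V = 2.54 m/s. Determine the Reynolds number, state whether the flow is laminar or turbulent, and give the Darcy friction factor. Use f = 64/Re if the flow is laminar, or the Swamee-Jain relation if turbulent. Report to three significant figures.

Re ≈ 3.44×10^5; turbulent; f ≈ 0.0389

Re = VD/ν = 2.540·0.0577/4.26×10^-7 = 3.44×10^5
Re > 4000 → turbulent; ε/D = 0.0106
Swamee-Jain: f = 0.03890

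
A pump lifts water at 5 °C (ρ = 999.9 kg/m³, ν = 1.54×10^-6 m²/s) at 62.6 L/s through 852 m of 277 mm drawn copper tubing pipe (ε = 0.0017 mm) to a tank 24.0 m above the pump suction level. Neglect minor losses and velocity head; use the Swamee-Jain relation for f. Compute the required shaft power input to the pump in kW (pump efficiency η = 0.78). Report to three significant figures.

P_shaft ≈ 21.0 kW

V = 4Q/(πD²) = 1.039 m/s; Re = 1.87×10^5; ε/D = 6.14×10^-6; f = 0.01579
h_f = f(L/D)V²/2g = 2.672 m
Total head H = z + h_f = 24.0 + 2.672 = 26.67 m
P_hyd = ρgQH = 999.9·9.81·0.0626·26.67 = 16.38 kW
P_shaft = P_hyd/η = 16.38/0.78 = 21.00 kW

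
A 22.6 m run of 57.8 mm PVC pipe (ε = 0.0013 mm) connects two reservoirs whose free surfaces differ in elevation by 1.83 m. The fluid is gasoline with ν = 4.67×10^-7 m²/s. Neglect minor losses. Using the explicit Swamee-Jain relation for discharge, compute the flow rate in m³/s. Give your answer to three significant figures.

Swamee-Jain (Type II): Q = -0.965·√(gD⁵h_f/L)·ln[ε/(3.7D) + √(3.17ν²L/(gD³h_f))]
√(gD⁵h_f/L) = √(9.81·0.0578⁵·1.83/22.6) = 7.159×10^-4
ε/(3.7D) = 6.08×10^-6; √(3.17ν²L/(gD³h_f)) = 6.71×10^-5
Q = -0.965·7.159×10^-4·ln(7.321×10^-5) = 0.006578 m³/s
Check: V = 2.51 m/s, Re = 3.10×10^5, f = 0.01455, h_f = 1.82 m ≈ 1.83 m ✓

Q ≈ 0.00658 m³/s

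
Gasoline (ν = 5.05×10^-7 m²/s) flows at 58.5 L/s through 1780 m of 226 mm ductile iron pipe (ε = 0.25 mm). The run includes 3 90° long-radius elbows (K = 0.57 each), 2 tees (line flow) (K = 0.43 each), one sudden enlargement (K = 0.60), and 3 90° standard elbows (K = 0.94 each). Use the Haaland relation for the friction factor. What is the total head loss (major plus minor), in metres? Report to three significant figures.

V = 4Q/(πD²) = 1.458 m/s; V²/2g = 0.1084 m
Re = 6.53×10^5, ε/D = 0.00111 → f = 0.02054 (Haaland)
Major: h_f = f(L/D)·V²/2g = 0.02054·7876·0.1084 = 17.54 m
Minor: ΣK = 5.99; h_m = ΣK·V²/2g = 0.6493 m
Total H_L = 17.54 + 0.6493 = 18.19 m

H_L ≈ 18.2 m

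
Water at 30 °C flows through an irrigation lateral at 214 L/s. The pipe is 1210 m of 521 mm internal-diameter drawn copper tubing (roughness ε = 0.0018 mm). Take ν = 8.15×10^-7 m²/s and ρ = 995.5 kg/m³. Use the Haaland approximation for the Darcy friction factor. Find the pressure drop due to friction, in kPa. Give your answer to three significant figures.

Δp ≈ 14.6 kPa

V = 4Q/(πD²) = 4·0.214/(π·0.521²) = 1.004 m/s
Re = VD/ν = 1.004·0.521/8.15×10^-7 = 6.42×10^5 → turbulent
ε/D = 0.0018/521 = 3.45×10^-6
Haaland: f = 0.01254
h_f = f(L/D)V²/(2g) = 0.01254·(1210/0.521)·1.004²/(2·9.81) = 1.496 m
Δp = ρg·h_f = 995.5·9.81·1.496 = 14.61 kPa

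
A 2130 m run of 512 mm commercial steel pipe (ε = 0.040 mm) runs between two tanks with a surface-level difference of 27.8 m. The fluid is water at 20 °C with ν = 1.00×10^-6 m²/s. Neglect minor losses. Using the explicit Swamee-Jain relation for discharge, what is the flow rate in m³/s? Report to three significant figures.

Swamee-Jain (Type II): Q = -0.965·√(gD⁵h_f/L)·ln[ε/(3.7D) + √(3.17ν²L/(gD³h_f))]
√(gD⁵h_f/L) = √(9.81·0.512⁵·27.8/2130) = 0.06712
ε/(3.7D) = 2.11×10^-5; √(3.17ν²L/(gD³h_f)) = 1.36×10^-5
Q = -0.965·0.06712·ln(3.470×10^-5) = 0.6651 m³/s
Check: V = 3.23 m/s, Re = 1.65×10^6, f = 0.01264, h_f = 28.0 m ≈ 27.8 m ✓

Q ≈ 0.665 m³/s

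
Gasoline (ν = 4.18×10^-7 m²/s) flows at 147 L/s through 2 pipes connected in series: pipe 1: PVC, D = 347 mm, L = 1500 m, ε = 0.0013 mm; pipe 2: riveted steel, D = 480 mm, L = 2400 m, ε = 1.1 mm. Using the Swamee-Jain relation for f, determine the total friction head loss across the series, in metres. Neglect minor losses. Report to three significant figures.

H ≈ 10.1 m

Pipe 1: V = 1.554 m/s, Re = 1.29×10^6, ε/D = 3.75×10^-6, f = 0.01124, h_1 = f(L/D)V²/2g = 5.981 m
Pipe 2: V = 0.8124 m/s, Re = 9.33×10^5, ε/D = 0.00229, f = 0.02455, h_2 = f(L/D)V²/2g = 4.128 m
Series → Q common, losses add: H = Σh = 10.11 m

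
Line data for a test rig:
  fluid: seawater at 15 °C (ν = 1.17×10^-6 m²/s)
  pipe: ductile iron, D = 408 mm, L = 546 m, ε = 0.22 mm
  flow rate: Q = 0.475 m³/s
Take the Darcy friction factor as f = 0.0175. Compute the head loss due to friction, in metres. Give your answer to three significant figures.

h_f ≈ 15.8 m

V = 4Q/(πD²) = 4·0.475/(π·0.408²) = 3.633 m/s
h_f = f(L/D)V²/(2g) = 0.01750·(546/0.408)·3.633²/(2·9.81) = 15.76 m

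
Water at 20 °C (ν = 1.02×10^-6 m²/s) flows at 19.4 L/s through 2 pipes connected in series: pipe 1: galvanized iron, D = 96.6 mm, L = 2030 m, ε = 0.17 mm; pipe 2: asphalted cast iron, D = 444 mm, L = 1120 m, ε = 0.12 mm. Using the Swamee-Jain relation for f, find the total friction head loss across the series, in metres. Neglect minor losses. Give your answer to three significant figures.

Pipe 1: V = 2.647 m/s, Re = 2.51×10^5, ε/D = 0.00176, f = 0.02359, h_1 = f(L/D)V²/2g = 177.0 m
Pipe 2: V = 0.1253 m/s, Re = 5.45×10^4, ε/D = 2.70×10^-4, f = 0.02146, h_2 = f(L/D)V²/2g = 0.04332 m
Series → Q common, losses add: H = Σh = 177.0 m

H ≈ 177 m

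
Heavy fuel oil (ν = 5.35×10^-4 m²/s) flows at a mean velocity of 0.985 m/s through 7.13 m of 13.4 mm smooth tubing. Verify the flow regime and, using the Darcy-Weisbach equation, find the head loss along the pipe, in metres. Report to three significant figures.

Re = VD/ν = 0.985·0.01340/5.35×10^-4 = 24.7 → laminar (Re < 2300)
f = 64/Re = 2.594
h_f = f(L/D)V²/(2g) = 2.594·(7.13/0.01340)·0.985²/(2·9.81) = 68.26 m

h_f ≈ 68.3 m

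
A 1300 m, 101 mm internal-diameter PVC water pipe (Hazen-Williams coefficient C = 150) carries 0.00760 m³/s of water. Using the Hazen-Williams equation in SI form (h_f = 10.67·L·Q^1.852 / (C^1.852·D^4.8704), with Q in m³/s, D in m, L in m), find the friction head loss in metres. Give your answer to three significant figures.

h_f = 10.67·1300·0.00760^1.852 / (150^1.852·0.101^4.8704) = 10.88 m

h_f ≈ 10.9 m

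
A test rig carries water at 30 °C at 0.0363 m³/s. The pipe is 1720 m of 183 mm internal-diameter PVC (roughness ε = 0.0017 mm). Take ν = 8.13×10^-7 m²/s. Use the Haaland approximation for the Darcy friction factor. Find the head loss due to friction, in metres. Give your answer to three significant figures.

V = 4Q/(πD²) = 4·0.0363/(π·0.183²) = 1.380 m/s
Re = VD/ν = 1.380·0.183/8.13×10^-7 = 3.11×10^5 → turbulent
ε/D = 0.0017/183 = 9.29×10^-6
Haaland: f = 0.01433
h_f = f(L/D)V²/(2g) = 0.01433·(1720/0.183)·1.380²/(2·9.81) = 13.07 m

h_f ≈ 13.1 m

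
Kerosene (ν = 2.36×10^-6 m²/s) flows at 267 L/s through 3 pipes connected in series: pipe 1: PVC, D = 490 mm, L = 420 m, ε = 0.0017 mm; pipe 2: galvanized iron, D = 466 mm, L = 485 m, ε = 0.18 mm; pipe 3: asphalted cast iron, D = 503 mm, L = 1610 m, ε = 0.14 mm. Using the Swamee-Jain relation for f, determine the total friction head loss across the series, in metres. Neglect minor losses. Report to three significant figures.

Pipe 1: V = 1.416 m/s, Re = 2.94×10^5, ε/D = 3.47×10^-6, f = 0.01447, h_1 = f(L/D)V²/2g = 1.267 m
Pipe 2: V = 1.565 m/s, Re = 3.09×10^5, ε/D = 3.86×10^-4, f = 0.01760, h_2 = f(L/D)V²/2g = 2.288 m
Pipe 3: V = 1.344 m/s, Re = 2.86×10^5, ε/D = 2.78×10^-4, f = 0.01698, h_3 = f(L/D)V²/2g = 5.002 m
Series → Q common, losses add: H = Σh = 8.557 m

H ≈ 8.56 m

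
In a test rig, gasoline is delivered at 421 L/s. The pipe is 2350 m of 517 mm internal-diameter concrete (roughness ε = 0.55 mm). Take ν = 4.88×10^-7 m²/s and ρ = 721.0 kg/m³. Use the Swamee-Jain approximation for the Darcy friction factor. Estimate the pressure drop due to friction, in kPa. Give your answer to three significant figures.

V = 4Q/(πD²) = 4·0.421/(π·0.517²) = 2.005 m/s
Re = VD/ν = 2.005·0.517/4.88×10^-7 = 2.12×10^6 → turbulent
ε/D = 0.55/517 = 0.00106
Swamee-Jain: f = 0.02013
h_f = f(L/D)V²/(2g) = 0.02013·(2350/0.517)·2.005²/(2·9.81) = 18.76 m
Δp = ρg·h_f = 721.0·9.81·18.76 = 132.7 kPa

Δp ≈ 133 kPa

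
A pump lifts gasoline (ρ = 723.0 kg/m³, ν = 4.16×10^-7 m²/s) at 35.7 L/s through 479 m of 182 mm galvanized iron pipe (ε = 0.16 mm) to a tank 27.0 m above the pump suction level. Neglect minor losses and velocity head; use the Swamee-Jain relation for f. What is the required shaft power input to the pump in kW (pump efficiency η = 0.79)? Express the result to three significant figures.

P_shaft ≈ 10.2 kW

V = 4Q/(πD²) = 1.372 m/s; Re = 6.00×10^5; ε/D = 8.79×10^-4; f = 0.01970
h_f = f(L/D)V²/2g = 4.976 m
Total head H = z + h_f = 27.0 + 4.976 = 31.98 m
P_hyd = ρgQH = 723.0·9.81·0.0357·31.98 = 8.096 kW
P_shaft = P_hyd/η = 8.096/0.79 = 10.25 kW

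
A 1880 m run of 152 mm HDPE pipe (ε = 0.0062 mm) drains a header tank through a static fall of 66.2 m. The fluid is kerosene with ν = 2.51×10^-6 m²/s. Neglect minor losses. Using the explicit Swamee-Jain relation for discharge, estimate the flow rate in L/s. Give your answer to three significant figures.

Swamee-Jain (Type II): Q = -0.965·√(gD⁵h_f/L)·ln[ε/(3.7D) + √(3.17ν²L/(gD³h_f))]
√(gD⁵h_f/L) = √(9.81·0.152⁵·66.2/1880) = 0.005294
ε/(3.7D) = 1.10×10^-5; √(3.17ν²L/(gD³h_f)) = 1.28×10^-4
Q = -0.965·0.005294·ln(1.393×10^-4) = 0.04536 m³/s
Check: V = 2.50 m/s, Re = 1.51×10^5, f = 0.01672, h_f = 65.9 m ≈ 66.2 m ✓

Q ≈ 45.4 L/s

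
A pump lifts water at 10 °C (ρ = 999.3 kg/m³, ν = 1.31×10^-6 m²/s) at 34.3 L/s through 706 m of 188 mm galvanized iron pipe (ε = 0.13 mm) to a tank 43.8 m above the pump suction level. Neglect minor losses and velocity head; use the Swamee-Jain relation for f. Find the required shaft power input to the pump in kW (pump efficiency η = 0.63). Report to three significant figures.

P_shaft ≈ 26.5 kW

V = 4Q/(πD²) = 1.236 m/s; Re = 1.77×10^5; ε/D = 6.91×10^-4; f = 0.02007
h_f = f(L/D)V²/2g = 5.864 m
Total head H = z + h_f = 43.8 + 5.864 = 49.66 m
P_hyd = ρgQH = 999.3·9.81·0.0343·49.66 = 16.70 kW
P_shaft = P_hyd/η = 16.70/0.63 = 26.51 kW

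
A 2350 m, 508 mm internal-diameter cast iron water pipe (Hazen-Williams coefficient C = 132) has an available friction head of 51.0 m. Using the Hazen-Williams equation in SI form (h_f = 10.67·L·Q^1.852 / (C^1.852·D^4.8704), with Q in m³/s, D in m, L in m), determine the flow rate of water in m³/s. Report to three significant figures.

Rearranging: Q = [h_f·C^1.852·D^4.8704 / (10.67·L)]^(1/1.852)
Q = [51.0·132^1.852·0.508^4.8704 / (10.67·2350)]^0.540 = 0.7828 m³/s

Q ≈ 0.783 m³/s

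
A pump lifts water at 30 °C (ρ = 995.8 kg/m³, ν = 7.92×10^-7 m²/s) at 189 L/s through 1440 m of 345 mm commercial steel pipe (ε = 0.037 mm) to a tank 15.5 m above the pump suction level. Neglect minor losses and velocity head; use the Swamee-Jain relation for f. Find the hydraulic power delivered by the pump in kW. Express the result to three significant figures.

P_hyd ≈ 50.7 kW

V = 4Q/(πD²) = 2.022 m/s; Re = 8.81×10^5; ε/D = 1.07×10^-4; f = 0.01376
h_f = f(L/D)V²/2g = 11.96 m
Total head H = z + h_f = 15.5 + 11.96 = 27.46 m
P_hyd = ρgQH = 995.8·9.81·0.189·27.46 = 50.71 kW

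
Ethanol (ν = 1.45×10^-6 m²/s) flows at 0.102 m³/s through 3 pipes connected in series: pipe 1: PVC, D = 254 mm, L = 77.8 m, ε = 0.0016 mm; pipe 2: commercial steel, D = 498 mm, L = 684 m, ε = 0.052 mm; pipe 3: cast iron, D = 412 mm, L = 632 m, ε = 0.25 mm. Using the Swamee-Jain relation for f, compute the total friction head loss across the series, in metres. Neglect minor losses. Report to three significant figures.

H ≈ 2.09 m

Pipe 1: V = 2.013 m/s, Re = 3.53×10^5, ε/D = 6.30×10^-6, f = 0.01403, h_1 = f(L/D)V²/2g = 0.8876 m
Pipe 2: V = 0.5237 m/s, Re = 1.80×10^5, ε/D = 1.04×10^-4, f = 0.01670, h_2 = f(L/D)V²/2g = 0.3206 m
Pipe 3: V = 0.7651 m/s, Re = 2.17×10^5, ε/D = 6.07×10^-4, f = 0.01935, h_3 = f(L/D)V²/2g = 0.8854 m
Series → Q common, losses add: H = Σh = 2.094 m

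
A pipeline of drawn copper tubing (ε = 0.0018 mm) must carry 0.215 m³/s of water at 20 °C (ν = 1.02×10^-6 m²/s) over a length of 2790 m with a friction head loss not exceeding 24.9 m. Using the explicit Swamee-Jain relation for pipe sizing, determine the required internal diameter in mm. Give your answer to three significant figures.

Swamee-Jain (Type III): D = 0.66·[ε^1.25·(LQ²/(gh_f))^4.75 + ν·Q^9.4·(L/(gh_f))^5.2]^0.04
LQ²/(gh_f) = 0.5280; L/(gh_f) = 11.42
Term 1 = ε^1.25·(…)^4.75 = 3.17×10^-9; Term 2 = ν·Q^9.4·(…)^5.2 = 1.71×10^-7
D = 0.66·(3.17×10^-9 + 1.71×10^-7)^0.04 = 0.3542 m = 354 mm
Check: V = 2.18 m/s, Re = 7.58×10^5, f = 0.01228, h_f = 23.5 m ≈ 24.9 m ✓

D ≈ 354 mm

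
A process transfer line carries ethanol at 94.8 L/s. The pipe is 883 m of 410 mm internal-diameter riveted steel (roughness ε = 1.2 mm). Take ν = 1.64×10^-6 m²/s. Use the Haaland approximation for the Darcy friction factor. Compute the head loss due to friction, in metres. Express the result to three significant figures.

h_f ≈ 1.51 m

V = 4Q/(πD²) = 4·0.0948/(π·0.410²) = 0.7180 m/s
Re = VD/ν = 0.7180·0.410/1.64×10^-6 = 1.80×10^5 → turbulent
ε/D = 1.2/410 = 0.00293
Haaland: f = 0.02671
h_f = f(L/D)V²/(2g) = 0.02671·(883/0.410)·0.7180²/(2·9.81) = 1.512 m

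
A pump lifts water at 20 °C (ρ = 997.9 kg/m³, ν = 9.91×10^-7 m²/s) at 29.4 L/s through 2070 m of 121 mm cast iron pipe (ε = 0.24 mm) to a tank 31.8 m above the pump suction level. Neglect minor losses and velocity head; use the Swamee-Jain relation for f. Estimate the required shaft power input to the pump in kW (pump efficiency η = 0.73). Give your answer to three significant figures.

V = 4Q/(πD²) = 2.557 m/s; Re = 3.12×10^5; ε/D = 0.00198; f = 0.02410
h_f = f(L/D)V²/2g = 137.4 m
Total head H = z + h_f = 31.8 + 137.4 = 169.2 m
P_hyd = ρgQH = 997.9·9.81·0.0294·169.2 = 48.68 kW
P_shaft = P_hyd/η = 48.68/0.73 = 66.69 kW

P_shaft ≈ 66.7 kW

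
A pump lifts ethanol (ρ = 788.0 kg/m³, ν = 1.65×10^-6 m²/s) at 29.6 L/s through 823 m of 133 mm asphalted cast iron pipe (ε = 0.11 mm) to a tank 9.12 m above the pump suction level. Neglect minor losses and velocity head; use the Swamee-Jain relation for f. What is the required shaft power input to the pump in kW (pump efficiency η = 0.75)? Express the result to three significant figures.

P_shaft ≈ 11.8 kW

V = 4Q/(πD²) = 2.131 m/s; Re = 1.72×10^5; ε/D = 8.27×10^-4; f = 0.02070
h_f = f(L/D)V²/2g = 29.64 m
Total head H = z + h_f = 9.12 + 29.64 = 38.76 m
P_hyd = ρgQH = 788.0·9.81·0.0296·38.76 = 8.870 kW
P_shaft = P_hyd/η = 8.870/0.75 = 11.83 kW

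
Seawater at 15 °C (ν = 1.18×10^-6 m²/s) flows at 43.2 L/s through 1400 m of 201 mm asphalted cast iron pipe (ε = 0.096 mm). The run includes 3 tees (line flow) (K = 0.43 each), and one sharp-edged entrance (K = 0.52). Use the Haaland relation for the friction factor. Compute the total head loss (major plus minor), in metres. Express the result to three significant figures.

V = 4Q/(πD²) = 1.361 m/s; V²/2g = 0.09447 m
Re = 2.32×10^5, ε/D = 4.78×10^-4 → f = 0.01829 (Haaland)
Major: h_f = f(L/D)·V²/2g = 0.01829·6965·0.09447 = 12.03 m
Minor: ΣK = 1.81; h_m = ΣK·V²/2g = 0.1710 m
Total H_L = 12.03 + 0.1710 = 12.20 m

H_L ≈ 12.2 m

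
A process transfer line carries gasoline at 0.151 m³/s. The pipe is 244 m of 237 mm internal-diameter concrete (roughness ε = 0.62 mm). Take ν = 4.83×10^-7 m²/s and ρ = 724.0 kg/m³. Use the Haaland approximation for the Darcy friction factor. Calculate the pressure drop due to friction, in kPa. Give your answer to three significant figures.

V = 4Q/(πD²) = 4·0.151/(π·0.237²) = 3.423 m/s
Re = VD/ν = 3.423·0.237/4.83×10^-7 = 1.68×10^6 → turbulent
ε/D = 0.62/237 = 0.00262
Haaland: f = 0.02532
h_f = f(L/D)V²/(2g) = 0.02532·(244/0.237)·3.423²/(2·9.81) = 15.56 m
Δp = ρg·h_f = 724.0·9.81·15.56 = 110.5 kPa

Δp ≈ 111 kPa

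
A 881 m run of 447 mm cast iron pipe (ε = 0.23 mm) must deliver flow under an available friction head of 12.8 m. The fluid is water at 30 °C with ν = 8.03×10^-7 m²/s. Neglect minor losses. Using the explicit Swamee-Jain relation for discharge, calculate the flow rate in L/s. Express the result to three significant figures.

Q ≈ 428 L/s

Swamee-Jain (Type II): Q = -0.965·√(gD⁵h_f/L)·ln[ε/(3.7D) + √(3.17ν²L/(gD³h_f))]
√(gD⁵h_f/L) = √(9.81·0.447⁵·12.8/881) = 0.05043
ε/(3.7D) = 1.39×10^-4; √(3.17ν²L/(gD³h_f)) = 1.27×10^-5
Q = -0.965·0.05043·ln(1.517×10^-4) = 0.4280 m³/s
Check: V = 2.73 m/s, Re = 1.52×10^6, f = 0.01722, h_f = 12.9 m ≈ 12.8 m ✓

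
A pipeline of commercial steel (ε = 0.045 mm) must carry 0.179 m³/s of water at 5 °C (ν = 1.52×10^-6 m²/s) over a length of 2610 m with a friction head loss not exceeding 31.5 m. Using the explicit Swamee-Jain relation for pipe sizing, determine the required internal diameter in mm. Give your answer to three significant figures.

Swamee-Jain (Type III): D = 0.66·[ε^1.25·(LQ²/(gh_f))^4.75 + ν·Q^9.4·(L/(gh_f))^5.2]^0.04
LQ²/(gh_f) = 0.2706; L/(gh_f) = 8.446
Term 1 = ε^1.25·(…)^4.75 = 7.42×10^-9; Term 2 = ν·Q^9.4·(…)^5.2 = 9.49×10^-9
D = 0.66·(7.42×10^-9 + 9.49×10^-9)^0.04 = 0.3226 m = 323 mm
Check: V = 2.19 m/s, Re = 4.65×10^5, f = 0.01502, h_f = 29.7 m ≈ 31.5 m ✓

D ≈ 323 mm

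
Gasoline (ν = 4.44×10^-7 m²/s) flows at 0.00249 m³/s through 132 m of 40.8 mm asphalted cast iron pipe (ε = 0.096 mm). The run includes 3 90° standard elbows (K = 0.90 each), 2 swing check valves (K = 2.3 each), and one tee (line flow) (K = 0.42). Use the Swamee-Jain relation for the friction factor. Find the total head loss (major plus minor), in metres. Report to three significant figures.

H_L ≈ 16.7 m

V = 4Q/(πD²) = 1.905 m/s; V²/2g = 0.1849 m
Re = 1.75×10^5, ε/D = 0.00235 → f = 0.02556 (Swamee-Jain)
Major: h_f = f(L/D)·V²/2g = 0.02556·3235·0.1849 = 15.29 m
Minor: ΣK = 7.72; h_m = ΣK·V²/2g = 1.427 m
Total H_L = 15.29 + 1.427 = 16.71 m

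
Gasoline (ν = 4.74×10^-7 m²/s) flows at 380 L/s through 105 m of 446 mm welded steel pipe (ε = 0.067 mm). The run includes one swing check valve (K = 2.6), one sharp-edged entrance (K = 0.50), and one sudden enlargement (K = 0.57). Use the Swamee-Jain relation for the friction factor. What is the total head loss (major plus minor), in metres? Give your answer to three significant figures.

H_L ≈ 2.07 m

V = 4Q/(πD²) = 2.432 m/s; V²/2g = 0.3015 m
Re = 2.29×10^6, ε/D = 1.50×10^-4 → f = 0.01359 (Swamee-Jain)
Major: h_f = f(L/D)·V²/2g = 0.01359·235.4·0.3015 = 0.9650 m
Minor: ΣK = 3.67; h_m = ΣK·V²/2g = 1.107 m
Total H_L = 0.9650 + 1.107 = 2.072 m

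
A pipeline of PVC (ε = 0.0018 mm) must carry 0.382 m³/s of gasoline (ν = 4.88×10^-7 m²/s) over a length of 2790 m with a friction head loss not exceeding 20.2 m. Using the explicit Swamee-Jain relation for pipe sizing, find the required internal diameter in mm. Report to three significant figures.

D ≈ 446 mm

Swamee-Jain (Type III): D = 0.66·[ε^1.25·(LQ²/(gh_f))^4.75 + ν·Q^9.4·(L/(gh_f))^5.2]^0.04
LQ²/(gh_f) = 2.055; L/(gh_f) = 14.08
Term 1 = ε^1.25·(…)^4.75 = 2.02×10^-6; Term 2 = ν·Q^9.4·(…)^5.2 = 5.40×10^-5
D = 0.66·(2.02×10^-6 + 5.40×10^-5)^0.04 = 0.4461 m = 446 mm
Check: V = 2.44 m/s, Re = 2.23×10^6, f = 0.01035, h_f = 19.7 m ≈ 20.2 m ✓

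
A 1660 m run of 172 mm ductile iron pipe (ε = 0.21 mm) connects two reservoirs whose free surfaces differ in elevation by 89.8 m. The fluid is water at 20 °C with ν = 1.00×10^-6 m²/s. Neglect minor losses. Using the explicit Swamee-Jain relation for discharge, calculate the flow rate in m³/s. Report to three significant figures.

Q ≈ 0.0683 m³/s

Swamee-Jain (Type II): Q = -0.965·√(gD⁵h_f/L)·ln[ε/(3.7D) + √(3.17ν²L/(gD³h_f))]
√(gD⁵h_f/L) = √(9.81·0.172⁵·89.8/1660) = 0.008938
ε/(3.7D) = 3.30×10^-4; √(3.17ν²L/(gD³h_f)) = 3.43×10^-5
Q = -0.965·0.008938·ln(3.642×10^-4) = 0.06829 m³/s
Check: V = 2.94 m/s, Re = 5.06×10^5, f = 0.02126, h_f = 90.3 m ≈ 89.8 m ✓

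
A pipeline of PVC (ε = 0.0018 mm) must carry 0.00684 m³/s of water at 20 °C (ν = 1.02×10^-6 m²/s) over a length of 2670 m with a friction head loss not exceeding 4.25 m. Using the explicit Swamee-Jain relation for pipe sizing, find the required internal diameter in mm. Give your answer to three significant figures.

Swamee-Jain (Type III): D = 0.66·[ε^1.25·(LQ²/(gh_f))^4.75 + ν·Q^9.4·(L/(gh_f))^5.2]^0.04
LQ²/(gh_f) = 0.002996; L/(gh_f) = 64.04
Term 1 = ε^1.25·(…)^4.75 = 6.80×10^-20; Term 2 = ν·Q^9.4·(…)^5.2 = 1.13×10^-17
D = 0.66·(6.80×10^-20 + 1.13×10^-17)^0.04 = 0.1386 m = 139 mm
Check: V = 0.453 m/s, Re = 6.16×10^4, f = 0.01988, h_f = 4.01 m ≈ 4.25 m ✓

D ≈ 139 mm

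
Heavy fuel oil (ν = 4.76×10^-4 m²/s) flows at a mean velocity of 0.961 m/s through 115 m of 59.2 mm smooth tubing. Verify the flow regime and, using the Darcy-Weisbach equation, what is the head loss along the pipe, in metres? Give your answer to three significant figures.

Re = VD/ν = 0.961·0.05920/4.76×10^-4 = 120 → laminar (Re < 2300)
f = 64/Re = 0.5355
h_f = f(L/D)V²/(2g) = 0.5355·(115/0.05920)·0.961²/(2·9.81) = 48.96 m

h_f ≈ 49.0 m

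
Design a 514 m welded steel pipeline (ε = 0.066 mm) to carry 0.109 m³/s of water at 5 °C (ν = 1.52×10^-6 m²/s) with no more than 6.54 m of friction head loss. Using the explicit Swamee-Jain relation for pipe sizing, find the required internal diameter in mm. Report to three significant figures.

Swamee-Jain (Type III): D = 0.66·[ε^1.25·(LQ²/(gh_f))^4.75 + ν·Q^9.4·(L/(gh_f))^5.2]^0.04
LQ²/(gh_f) = 0.09519; L/(gh_f) = 8.012
Term 1 = ε^1.25·(…)^4.75 = 8.37×10^-11; Term 2 = ν·Q^9.4·(…)^5.2 = 6.81×10^-11
D = 0.66·(8.37×10^-11 + 6.81×10^-11)^0.04 = 0.2672 m = 267 mm
Check: V = 1.94 m/s, Re = 3.42×10^5, f = 0.01646, h_f = 6.10 m ≈ 6.54 m ✓

D ≈ 267 mm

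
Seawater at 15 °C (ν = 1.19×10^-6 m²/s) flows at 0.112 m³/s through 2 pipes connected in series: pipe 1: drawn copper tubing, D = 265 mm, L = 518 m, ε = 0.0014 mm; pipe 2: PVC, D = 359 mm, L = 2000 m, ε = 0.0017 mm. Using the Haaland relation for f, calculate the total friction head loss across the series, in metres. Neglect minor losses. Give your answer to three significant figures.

Pipe 1: V = 2.031 m/s, Re = 4.52×10^5, ε/D = 5.28×10^-6, f = 0.01336, h_1 = f(L/D)V²/2g = 5.487 m
Pipe 2: V = 1.106 m/s, Re = 3.34×10^5, ε/D = 4.74×10^-6, f = 0.01410, h_2 = f(L/D)V²/2g = 4.902 m
Series → Q common, losses add: H = Σh = 10.39 m

H ≈ 10.4 m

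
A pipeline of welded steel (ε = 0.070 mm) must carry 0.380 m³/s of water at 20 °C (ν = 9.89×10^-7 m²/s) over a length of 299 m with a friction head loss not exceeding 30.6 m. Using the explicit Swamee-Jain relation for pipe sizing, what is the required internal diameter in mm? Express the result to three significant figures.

D ≈ 285 mm

Swamee-Jain (Type III): D = 0.66·[ε^1.25·(LQ²/(gh_f))^4.75 + ν·Q^9.4·(L/(gh_f))^5.2]^0.04
LQ²/(gh_f) = 0.1438; L/(gh_f) = 0.9960
Term 1 = ε^1.25·(…)^4.75 = 6.40×10^-10; Term 2 = ν·Q^9.4·(…)^5.2 = 1.09×10^-10
D = 0.66·(6.40×10^-10 + 1.09×10^-10)^0.04 = 0.2848 m = 285 mm
Check: V = 5.97 m/s, Re = 1.72×10^6, f = 0.01491, h_f = 28.4 m ≈ 30.6 m ✓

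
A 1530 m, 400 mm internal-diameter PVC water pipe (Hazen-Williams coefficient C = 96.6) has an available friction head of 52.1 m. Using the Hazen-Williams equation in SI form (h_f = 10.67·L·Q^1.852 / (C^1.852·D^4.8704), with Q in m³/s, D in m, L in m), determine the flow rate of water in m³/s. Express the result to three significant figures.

Q ≈ 0.390 m³/s

Rearranging: Q = [h_f·C^1.852·D^4.8704 / (10.67·L)]^(1/1.852)
Q = [52.1·96.6^1.852·0.400^4.8704 / (10.67·1530)]^0.540 = 0.3897 m³/s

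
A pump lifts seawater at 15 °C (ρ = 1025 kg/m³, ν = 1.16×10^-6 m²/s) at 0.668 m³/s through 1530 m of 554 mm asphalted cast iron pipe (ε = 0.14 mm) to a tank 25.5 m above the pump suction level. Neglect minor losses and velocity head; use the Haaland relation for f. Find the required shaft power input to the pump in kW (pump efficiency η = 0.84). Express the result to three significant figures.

P_shaft ≈ 333 kW

V = 4Q/(πD²) = 2.771 m/s; Re = 1.32×10^6; ε/D = 2.53×10^-4; f = 0.01499
h_f = f(L/D)V²/2g = 16.20 m
Total head H = z + h_f = 25.5 + 16.20 = 41.70 m
P_hyd = ρgQH = 1025·9.81·0.668·41.70 = 280.1 kW
P_shaft = P_hyd/η = 280.1/0.84 = 333.5 kW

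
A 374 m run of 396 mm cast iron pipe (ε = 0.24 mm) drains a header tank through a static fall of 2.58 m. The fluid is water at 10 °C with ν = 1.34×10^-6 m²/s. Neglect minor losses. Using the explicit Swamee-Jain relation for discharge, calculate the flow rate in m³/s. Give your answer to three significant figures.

Q ≈ 0.211 m³/s

Swamee-Jain (Type II): Q = -0.965·√(gD⁵h_f/L)·ln[ε/(3.7D) + √(3.17ν²L/(gD³h_f))]
√(gD⁵h_f/L) = √(9.81·0.396⁵·2.58/374) = 0.02567
ε/(3.7D) = 1.64×10^-4; √(3.17ν²L/(gD³h_f)) = 3.68×10^-5
Q = -0.965·0.02567·ln(2.006×10^-4) = 0.2109 m³/s
Check: V = 1.71 m/s, Re = 5.06×10^5, f = 0.01840, h_f = 2.60 m ≈ 2.58 m ✓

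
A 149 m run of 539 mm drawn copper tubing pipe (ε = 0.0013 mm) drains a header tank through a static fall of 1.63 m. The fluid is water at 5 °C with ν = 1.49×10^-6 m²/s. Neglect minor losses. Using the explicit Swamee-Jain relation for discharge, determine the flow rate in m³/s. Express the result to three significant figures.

Q ≈ 0.726 m³/s

Swamee-Jain (Type II): Q = -0.965·√(gD⁵h_f/L)·ln[ε/(3.7D) + √(3.17ν²L/(gD³h_f))]
√(gD⁵h_f/L) = √(9.81·0.539⁵·1.63/149) = 0.06987
ε/(3.7D) = 6.52×10^-7; √(3.17ν²L/(gD³h_f)) = 2.05×10^-5
Q = -0.965·0.06987·ln(2.112×10^-5) = 0.7259 m³/s
Check: V = 3.18 m/s, Re = 1.15×10^6, f = 0.01140, h_f = 1.63 m ≈ 1.63 m ✓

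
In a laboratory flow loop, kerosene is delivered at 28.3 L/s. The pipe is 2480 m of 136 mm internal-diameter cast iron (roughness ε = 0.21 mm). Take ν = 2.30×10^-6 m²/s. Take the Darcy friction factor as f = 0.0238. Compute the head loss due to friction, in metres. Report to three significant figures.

V = 4Q/(πD²) = 4·0.0283/(π·0.136²) = 1.948 m/s
h_f = f(L/D)V²/(2g) = 0.02380·(2480/0.136)·1.948²/(2·9.81) = 83.95 m

h_f ≈ 84.0 m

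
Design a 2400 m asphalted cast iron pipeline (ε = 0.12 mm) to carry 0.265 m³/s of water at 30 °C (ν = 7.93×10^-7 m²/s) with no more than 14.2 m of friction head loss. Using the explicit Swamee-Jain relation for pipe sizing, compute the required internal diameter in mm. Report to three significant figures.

D ≈ 440 mm

Swamee-Jain (Type III): D = 0.66·[ε^1.25·(LQ²/(gh_f))^4.75 + ν·Q^9.4·(L/(gh_f))^5.2]^0.04
LQ²/(gh_f) = 1.210; L/(gh_f) = 17.23
Term 1 = ε^1.25·(…)^4.75 = 3.10×10^-5; Term 2 = ν·Q^9.4·(…)^5.2 = 8.06×10^-6
D = 0.66·(3.10×10^-5 + 8.06×10^-6)^0.04 = 0.4398 m = 440 mm
Check: V = 1.74 m/s, Re = 9.67×10^5, f = 0.01553, h_f = 13.1 m ≈ 14.2 m ✓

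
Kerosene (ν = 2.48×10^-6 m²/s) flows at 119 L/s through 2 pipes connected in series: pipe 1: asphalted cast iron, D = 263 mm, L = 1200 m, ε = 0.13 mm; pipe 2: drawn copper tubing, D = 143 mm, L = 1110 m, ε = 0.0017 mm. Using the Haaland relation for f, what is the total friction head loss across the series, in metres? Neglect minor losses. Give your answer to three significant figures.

Pipe 1: V = 2.191 m/s, Re = 2.32×10^5, ε/D = 4.94×10^-4, f = 0.01838, h_1 = f(L/D)V²/2g = 20.51 m
Pipe 2: V = 7.409 m/s, Re = 4.27×10^5, ε/D = 1.19×10^-5, f = 0.01356, h_2 = f(L/D)V²/2g = 294.5 m
Series → Q common, losses add: H = Σh = 315.0 m

H ≈ 315 m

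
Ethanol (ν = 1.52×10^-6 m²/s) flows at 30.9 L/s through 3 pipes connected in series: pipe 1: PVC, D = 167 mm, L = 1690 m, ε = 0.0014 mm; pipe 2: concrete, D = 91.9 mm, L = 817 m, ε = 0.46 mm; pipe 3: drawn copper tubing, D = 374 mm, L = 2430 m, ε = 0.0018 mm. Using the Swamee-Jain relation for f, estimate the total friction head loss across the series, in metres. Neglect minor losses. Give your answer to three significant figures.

H ≈ 321 m

Pipe 1: V = 1.411 m/s, Re = 1.55×10^5, ε/D = 8.38×10^-6, f = 0.01640, h_1 = f(L/D)V²/2g = 16.83 m
Pipe 2: V = 4.658 m/s, Re = 2.82×10^5, ε/D = 0.00501, f = 0.03086, h_2 = f(L/D)V²/2g = 303.4 m
Pipe 3: V = 0.2813 m/s, Re = 6.92×10^4, ε/D = 4.81×10^-6, f = 0.01934, h_3 = f(L/D)V²/2g = 0.5068 m
Series → Q common, losses add: H = Σh = 320.8 m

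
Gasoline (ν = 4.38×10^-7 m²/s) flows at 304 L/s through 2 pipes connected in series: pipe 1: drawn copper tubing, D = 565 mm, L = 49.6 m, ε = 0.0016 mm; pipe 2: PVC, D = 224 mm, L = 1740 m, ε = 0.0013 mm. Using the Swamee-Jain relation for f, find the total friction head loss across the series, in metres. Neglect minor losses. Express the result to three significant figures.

Pipe 1: V = 1.213 m/s, Re = 1.56×10^6, ε/D = 2.83×10^-6, f = 0.01087, h_1 = f(L/D)V²/2g = 0.07154 m
Pipe 2: V = 7.714 m/s, Re = 3.95×10^6, ε/D = 5.80×10^-6, f = 0.009667, h_2 = f(L/D)V²/2g = 227.7 m
Series → Q common, losses add: H = Σh = 227.8 m

H ≈ 228 m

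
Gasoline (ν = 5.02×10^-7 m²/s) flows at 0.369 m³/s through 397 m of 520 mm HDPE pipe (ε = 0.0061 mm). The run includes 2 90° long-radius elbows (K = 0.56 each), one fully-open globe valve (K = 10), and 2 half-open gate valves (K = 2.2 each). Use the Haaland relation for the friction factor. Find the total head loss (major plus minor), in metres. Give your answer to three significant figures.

H_L ≈ 3.66 m

V = 4Q/(πD²) = 1.738 m/s; V²/2g = 0.1539 m
Re = 1.80×10^6, ε/D = 1.17×10^-5 → f = 0.01084 (Haaland)
Major: h_f = f(L/D)·V²/2g = 0.01084·763.5·0.1539 = 1.274 m
Minor: ΣK = 15.5; h_m = ΣK·V²/2g = 2.388 m
Total H_L = 1.274 + 2.388 = 3.662 m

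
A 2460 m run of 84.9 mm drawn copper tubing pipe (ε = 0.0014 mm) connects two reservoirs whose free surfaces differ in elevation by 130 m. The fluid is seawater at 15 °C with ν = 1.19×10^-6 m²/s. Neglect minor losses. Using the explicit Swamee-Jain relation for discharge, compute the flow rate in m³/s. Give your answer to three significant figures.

Swamee-Jain (Type II): Q = -0.965·√(gD⁵h_f/L)·ln[ε/(3.7D) + √(3.17ν²L/(gD³h_f))]
√(gD⁵h_f/L) = √(9.81·0.0849⁵·130/2460) = 0.001512
ε/(3.7D) = 4.46×10^-6; √(3.17ν²L/(gD³h_f)) = 1.19×10^-4
Q = -0.965·0.001512·ln(1.234×10^-4) = 0.01313 m³/s
Check: V = 2.32 m/s, Re = 1.66×10^5, f = 0.01626, h_f = 129 m ≈ 130 m ✓

Q ≈ 0.0131 m³/s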